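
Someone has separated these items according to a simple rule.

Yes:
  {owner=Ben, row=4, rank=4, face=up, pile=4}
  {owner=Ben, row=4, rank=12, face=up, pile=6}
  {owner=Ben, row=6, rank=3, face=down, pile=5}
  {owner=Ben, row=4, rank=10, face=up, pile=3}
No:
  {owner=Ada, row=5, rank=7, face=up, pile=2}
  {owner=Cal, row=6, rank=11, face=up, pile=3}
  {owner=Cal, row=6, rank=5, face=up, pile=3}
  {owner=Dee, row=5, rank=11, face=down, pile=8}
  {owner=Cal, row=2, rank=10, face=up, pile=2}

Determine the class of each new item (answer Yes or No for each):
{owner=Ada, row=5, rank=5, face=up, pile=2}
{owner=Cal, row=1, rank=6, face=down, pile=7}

No, No

Rule: owner is Ben. This holds for each 'Yes' example and fails for each 'No' one.
{owner=Ada, row=5, rank=5, face=up, pile=2}: owner is Ada, fails this test → No.
{owner=Cal, row=1, rank=6, face=down, pile=7}: owner is Cal, fails this test → No.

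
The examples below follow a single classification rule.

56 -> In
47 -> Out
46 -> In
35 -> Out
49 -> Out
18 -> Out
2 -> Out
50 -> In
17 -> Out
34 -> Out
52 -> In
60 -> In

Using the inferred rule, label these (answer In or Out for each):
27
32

The classifier is using: even AND at least 35.
27: 27 is odd, 27 < 35, doesn't match → Out. 32: 32 is even, 32 < 35, doesn't match → Out.

Out, Out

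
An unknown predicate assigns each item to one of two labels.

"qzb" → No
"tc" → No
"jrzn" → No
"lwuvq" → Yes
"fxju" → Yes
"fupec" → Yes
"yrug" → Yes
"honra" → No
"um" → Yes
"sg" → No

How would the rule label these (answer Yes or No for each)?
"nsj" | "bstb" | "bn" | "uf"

Checking candidate rules against both groups, what survives is: contains 'u'.
"nsj": no 'u' — fails this test, so No.
"bstb": no 'u' — fails this test, so No.
"bn": no 'u' — fails this test, so No.
"uf": has 'u' — meets the rule, so Yes.

No, No, No, Yes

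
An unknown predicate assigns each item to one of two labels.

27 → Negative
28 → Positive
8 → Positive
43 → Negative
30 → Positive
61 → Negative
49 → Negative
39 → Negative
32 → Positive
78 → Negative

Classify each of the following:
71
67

Negative, Negative

The rule appears to be: even AND at most 32.
Negative: 71, since 71 is odd, 71 > 32.
Negative: 67, since 67 is odd, 67 > 32.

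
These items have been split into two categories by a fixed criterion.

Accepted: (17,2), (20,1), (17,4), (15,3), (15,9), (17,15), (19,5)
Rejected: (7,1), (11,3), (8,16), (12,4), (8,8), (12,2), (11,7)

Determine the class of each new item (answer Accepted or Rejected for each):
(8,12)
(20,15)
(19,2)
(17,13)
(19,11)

The common property of the 'Accepted' items is: first ≥ 15. No 'Rejected' item has it.

Rejected, Accepted, Accepted, Accepted, Accepted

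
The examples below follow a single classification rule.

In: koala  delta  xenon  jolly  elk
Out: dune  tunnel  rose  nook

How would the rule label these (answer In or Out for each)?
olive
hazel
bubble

In, In, Out

The pattern is that an item is 'In' exactly when: odd length.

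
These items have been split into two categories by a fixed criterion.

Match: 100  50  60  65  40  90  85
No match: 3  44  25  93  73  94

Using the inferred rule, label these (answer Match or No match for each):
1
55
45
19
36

No match, Match, Match, No match, No match

The distinguishing property — multiple of 5 AND at least 40 — holds for all the 'Match' cases and none of the 'No match' cases.
1: 1 = 5·0 + 1, 1 < 40, does not fit → No match. 55: 55 = 5·11, 55 ≥ 40, passes → Match. 45: 45 = 5·9, 45 ≥ 40, passes → Match. 19: 19 = 5·3 + 4, 19 < 40, does not fit → No match. 36: 36 = 5·7 + 1, 36 < 40, does not fit → No match.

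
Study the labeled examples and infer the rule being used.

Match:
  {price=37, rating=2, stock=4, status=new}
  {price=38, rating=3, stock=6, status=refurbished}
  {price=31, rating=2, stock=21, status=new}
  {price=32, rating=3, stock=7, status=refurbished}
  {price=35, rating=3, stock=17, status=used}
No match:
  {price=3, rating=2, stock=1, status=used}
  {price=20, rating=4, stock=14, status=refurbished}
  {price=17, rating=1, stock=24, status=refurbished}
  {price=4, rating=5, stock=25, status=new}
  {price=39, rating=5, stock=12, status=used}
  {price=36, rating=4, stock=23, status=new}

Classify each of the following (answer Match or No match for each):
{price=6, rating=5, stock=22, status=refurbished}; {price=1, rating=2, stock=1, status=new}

No match, No match

Rule: price ≥ 20 AND rating ≤ 3. This holds for each 'Match' example and fails for each 'No match' one.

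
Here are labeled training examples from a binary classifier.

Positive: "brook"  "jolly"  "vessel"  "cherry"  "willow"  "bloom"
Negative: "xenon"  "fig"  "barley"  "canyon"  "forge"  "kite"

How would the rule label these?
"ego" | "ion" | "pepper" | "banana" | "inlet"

'Positive' ⟺ has a double letter.

Negative, Negative, Positive, Negative, Negative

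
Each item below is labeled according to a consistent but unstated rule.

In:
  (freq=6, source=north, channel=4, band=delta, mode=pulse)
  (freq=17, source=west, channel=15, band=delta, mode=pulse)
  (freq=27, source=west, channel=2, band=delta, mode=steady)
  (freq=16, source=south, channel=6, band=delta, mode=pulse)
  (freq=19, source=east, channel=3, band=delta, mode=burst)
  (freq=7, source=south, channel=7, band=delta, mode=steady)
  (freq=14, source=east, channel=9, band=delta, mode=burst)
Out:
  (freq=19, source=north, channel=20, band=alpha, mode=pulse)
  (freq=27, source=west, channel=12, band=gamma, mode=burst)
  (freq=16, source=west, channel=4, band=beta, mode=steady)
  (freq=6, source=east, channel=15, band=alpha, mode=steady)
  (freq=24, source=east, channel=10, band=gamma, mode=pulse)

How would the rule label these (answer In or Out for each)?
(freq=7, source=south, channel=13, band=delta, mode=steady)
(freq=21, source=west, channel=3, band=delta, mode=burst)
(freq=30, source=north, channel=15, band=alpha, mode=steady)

In, In, Out

The rule appears to be: band is delta.
(freq=7, source=south, channel=13, band=delta, mode=steady): band is delta, has this property → In.
(freq=21, source=west, channel=3, band=delta, mode=burst): band is delta, has this property → In.
(freq=30, source=north, channel=15, band=alpha, mode=steady): band is alpha, does not pass → Out.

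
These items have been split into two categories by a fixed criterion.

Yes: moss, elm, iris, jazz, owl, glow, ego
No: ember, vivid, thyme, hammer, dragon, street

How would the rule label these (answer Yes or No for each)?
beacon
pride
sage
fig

No, No, Yes, Yes

A rule that fits every label: length ≤ 4 — true of each 'Yes' example, false of each 'No' one.
beacon: No (length 6).
pride: No (length 5).
sage: Yes (length 4).
fig: Yes (length 3).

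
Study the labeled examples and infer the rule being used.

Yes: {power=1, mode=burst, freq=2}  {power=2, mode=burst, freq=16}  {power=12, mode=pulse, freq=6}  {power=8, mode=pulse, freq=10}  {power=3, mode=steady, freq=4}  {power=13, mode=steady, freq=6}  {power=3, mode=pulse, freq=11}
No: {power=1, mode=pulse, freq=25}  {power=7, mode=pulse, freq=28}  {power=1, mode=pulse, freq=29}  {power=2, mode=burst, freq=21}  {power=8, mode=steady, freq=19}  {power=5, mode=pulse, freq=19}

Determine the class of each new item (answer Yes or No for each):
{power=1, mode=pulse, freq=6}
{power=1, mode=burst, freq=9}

Yes, Yes

The distinguishing property — freq ≤ 16 — holds for all the 'Yes' cases and none of the 'No' cases.
{power=1, mode=pulse, freq=6}: Yes (freq = 6). {power=1, mode=burst, freq=9}: Yes (freq = 9).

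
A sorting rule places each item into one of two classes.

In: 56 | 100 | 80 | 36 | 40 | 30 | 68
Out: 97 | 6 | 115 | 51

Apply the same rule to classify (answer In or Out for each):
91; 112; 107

Out, In, Out

The pattern is that an item is 'In' exactly when: even AND at least 30.
91 → 91 is odd, 91 ≥ 30 → Out. 112 → 112 is even, 112 ≥ 30 → In. 107 → 107 is odd, 107 ≥ 30 → Out.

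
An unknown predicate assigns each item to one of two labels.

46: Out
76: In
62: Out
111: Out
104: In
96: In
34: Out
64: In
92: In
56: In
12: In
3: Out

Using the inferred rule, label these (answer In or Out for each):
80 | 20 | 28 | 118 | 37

In, In, In, Out, Out

The distinguishing property — multiple of 4 — holds for all the 'In' cases and none of the 'Out' cases.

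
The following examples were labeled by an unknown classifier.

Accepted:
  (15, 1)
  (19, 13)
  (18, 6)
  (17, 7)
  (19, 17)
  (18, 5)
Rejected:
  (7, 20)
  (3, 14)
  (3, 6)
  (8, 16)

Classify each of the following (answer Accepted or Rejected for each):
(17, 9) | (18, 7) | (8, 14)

The pattern is that an item is 'Accepted' exactly when: first > second.
(17, 9): 17 > 9, matches → Accepted.
(18, 7): 18 > 7, matches → Accepted.
(8, 14): 8 < 14, fails the rule → Rejected.

Accepted, Accepted, Rejected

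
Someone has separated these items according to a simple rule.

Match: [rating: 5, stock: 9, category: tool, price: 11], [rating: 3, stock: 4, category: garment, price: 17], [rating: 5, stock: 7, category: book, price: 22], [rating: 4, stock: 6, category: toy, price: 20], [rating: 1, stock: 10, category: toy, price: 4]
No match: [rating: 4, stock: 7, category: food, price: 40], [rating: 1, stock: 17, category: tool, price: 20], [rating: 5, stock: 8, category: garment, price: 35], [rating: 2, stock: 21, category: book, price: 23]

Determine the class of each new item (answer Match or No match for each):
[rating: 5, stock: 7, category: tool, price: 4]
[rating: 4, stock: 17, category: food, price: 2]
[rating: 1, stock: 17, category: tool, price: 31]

Match, No match, No match

The distinguishing property — stock ≤ 10 AND price ≤ 22 — holds for all the 'Match' cases and none of the 'No match' cases.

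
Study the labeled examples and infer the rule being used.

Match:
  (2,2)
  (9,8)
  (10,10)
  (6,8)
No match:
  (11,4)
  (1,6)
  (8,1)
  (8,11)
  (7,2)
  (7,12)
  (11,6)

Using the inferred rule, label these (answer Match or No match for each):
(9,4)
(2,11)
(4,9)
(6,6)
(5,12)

Every 'Match' example satisfies: |first − second| ≤ 2. None of the 'No match' examples do.
(9,4) — |9−4| = 5, hence No match.
(2,11) — |2−11| = 9, hence No match.
(4,9) — |4−9| = 5, hence No match.
(6,6) — |6−6| = 0, hence Match.
(5,12) — |5−12| = 7, hence No match.

No match, No match, No match, Match, No match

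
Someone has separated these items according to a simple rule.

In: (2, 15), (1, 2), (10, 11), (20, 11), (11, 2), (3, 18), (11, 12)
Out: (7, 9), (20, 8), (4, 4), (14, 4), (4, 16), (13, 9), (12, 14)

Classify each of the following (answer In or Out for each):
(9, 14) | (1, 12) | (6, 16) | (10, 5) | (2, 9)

The pattern is that an item is 'In' exactly when: sum is odd.

In, In, Out, In, In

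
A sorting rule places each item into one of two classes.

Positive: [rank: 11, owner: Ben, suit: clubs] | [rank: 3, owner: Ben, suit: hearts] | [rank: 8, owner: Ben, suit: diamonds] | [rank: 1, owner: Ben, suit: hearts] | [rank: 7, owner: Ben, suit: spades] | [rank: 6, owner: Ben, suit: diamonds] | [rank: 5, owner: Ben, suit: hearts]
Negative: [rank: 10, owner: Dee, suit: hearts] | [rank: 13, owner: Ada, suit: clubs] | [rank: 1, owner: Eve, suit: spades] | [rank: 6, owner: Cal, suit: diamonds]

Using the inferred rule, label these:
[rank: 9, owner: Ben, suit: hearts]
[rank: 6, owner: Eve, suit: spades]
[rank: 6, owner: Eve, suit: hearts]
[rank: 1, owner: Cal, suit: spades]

Looking at the examples, the only property every 'Positive' case has and every 'Negative' case lacks is: owner is Ben.
[rank: 9, owner: Ben, suit: hearts] — owner is Ben, hence Positive. [rank: 6, owner: Eve, suit: spades] — owner is Eve, hence Negative. [rank: 6, owner: Eve, suit: hearts] — owner is Eve, hence Negative. [rank: 1, owner: Cal, suit: spades] — owner is Cal, hence Negative.

Positive, Negative, Negative, Negative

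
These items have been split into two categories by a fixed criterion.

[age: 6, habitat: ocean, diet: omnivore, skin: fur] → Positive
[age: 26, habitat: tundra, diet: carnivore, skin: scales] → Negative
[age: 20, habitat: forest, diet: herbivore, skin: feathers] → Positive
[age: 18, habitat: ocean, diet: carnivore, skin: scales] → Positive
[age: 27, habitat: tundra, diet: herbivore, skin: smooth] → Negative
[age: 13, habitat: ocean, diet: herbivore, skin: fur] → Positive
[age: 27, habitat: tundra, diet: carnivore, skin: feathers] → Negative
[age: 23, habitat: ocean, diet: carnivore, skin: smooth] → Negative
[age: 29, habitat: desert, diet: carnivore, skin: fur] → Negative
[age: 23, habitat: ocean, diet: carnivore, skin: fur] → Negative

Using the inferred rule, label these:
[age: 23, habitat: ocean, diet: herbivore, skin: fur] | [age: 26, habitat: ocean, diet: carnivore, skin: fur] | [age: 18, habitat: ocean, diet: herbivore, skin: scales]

The classifier is using: age ≤ 20.

Negative, Negative, Positive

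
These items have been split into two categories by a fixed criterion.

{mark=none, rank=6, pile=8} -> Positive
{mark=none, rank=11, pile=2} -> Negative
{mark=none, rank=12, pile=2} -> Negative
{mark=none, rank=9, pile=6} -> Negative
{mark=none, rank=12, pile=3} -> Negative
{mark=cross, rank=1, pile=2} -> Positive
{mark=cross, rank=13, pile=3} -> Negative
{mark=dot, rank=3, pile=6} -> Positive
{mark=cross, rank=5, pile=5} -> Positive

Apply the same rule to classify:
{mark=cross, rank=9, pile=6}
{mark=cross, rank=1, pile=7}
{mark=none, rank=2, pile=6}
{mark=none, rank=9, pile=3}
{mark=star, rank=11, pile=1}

Negative, Positive, Positive, Negative, Negative

The rule appears to be: rank ≤ 6.
Negative: {mark=cross, rank=9, pile=6}, since rank = 9. Positive: {mark=cross, rank=1, pile=7}, since rank = 1. Positive: {mark=none, rank=2, pile=6}, since rank = 2. Negative: {mark=none, rank=9, pile=3}, since rank = 9. Negative: {mark=star, rank=11, pile=1}, since rank = 11.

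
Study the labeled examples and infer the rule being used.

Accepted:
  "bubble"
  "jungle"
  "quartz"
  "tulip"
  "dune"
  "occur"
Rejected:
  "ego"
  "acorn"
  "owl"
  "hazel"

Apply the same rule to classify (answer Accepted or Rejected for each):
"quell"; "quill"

Accepted, Accepted

Comparing the two groups points to one rule — contains 'u'.
"quell": has 'u' — passes, so Accepted. "quill": has 'u' — passes, so Accepted.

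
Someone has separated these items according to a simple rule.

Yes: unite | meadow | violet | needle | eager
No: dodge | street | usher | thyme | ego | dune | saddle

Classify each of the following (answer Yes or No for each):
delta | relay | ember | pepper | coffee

The simplest hypothesis consistent with all the labels is: has ≥ 3 vowels.

No, No, No, No, Yes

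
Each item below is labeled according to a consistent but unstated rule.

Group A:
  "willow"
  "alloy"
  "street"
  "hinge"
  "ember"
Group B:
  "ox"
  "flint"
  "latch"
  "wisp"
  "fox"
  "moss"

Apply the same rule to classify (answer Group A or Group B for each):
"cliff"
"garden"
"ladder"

Group B, Group A, Group A

The pattern is that an item is 'Group A' exactly when: has ≥ 2 vowels.
"cliff" → 1 vowel → Group B.
"garden" → 2 vowels → Group A.
"ladder" → 2 vowels → Group A.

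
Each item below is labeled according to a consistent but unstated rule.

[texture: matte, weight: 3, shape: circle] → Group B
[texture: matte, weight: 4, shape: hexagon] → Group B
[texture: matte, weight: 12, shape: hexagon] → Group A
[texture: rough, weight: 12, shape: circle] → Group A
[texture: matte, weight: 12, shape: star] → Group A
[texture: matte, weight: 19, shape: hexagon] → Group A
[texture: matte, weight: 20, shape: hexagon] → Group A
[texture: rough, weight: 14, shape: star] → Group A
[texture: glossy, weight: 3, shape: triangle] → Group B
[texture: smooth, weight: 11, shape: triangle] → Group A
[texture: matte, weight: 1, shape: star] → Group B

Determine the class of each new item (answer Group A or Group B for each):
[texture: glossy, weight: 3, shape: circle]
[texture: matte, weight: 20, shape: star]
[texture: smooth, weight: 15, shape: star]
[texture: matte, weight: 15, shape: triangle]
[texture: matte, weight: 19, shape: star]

Group B, Group A, Group A, Group A, Group A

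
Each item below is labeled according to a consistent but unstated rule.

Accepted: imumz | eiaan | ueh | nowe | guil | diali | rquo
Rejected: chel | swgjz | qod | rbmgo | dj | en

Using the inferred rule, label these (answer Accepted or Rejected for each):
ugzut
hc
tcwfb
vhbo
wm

Accepted, Rejected, Rejected, Rejected, Rejected

The classifier is using: has ≥ 2 vowels.
ugzut: 2 vowels, satisfies this → Accepted.
hc: 0 vowels, does not fit → Rejected.
tcwfb: 0 vowels, does not fit → Rejected.
vhbo: 1 vowel, does not fit → Rejected.
wm: 0 vowels, does not fit → Rejected.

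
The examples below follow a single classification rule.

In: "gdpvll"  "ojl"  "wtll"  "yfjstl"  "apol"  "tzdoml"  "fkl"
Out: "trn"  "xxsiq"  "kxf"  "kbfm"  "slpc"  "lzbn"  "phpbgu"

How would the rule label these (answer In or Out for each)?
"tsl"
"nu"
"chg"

'In' ⟺ ends with 'l'.

In, Out, Out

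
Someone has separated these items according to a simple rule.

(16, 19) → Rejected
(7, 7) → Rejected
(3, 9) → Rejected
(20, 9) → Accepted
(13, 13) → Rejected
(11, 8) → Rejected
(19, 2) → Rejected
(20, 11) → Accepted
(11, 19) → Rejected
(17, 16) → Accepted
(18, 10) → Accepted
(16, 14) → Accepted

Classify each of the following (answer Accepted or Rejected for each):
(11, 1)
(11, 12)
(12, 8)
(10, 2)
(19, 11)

Rejected, Rejected, Rejected, Rejected, Accepted

The pattern is that an item is 'Accepted' exactly when: first > second AND sum ≥ 26.
(11, 1): 11 > 1, 11+1 = 12 — fails the rule, so Rejected.
(11, 12): 11 < 12, 11+12 = 23 — fails the rule, so Rejected.
(12, 8): 12 > 8, 12+8 = 20 — fails the rule, so Rejected.
(10, 2): 10 > 2, 10+2 = 12 — fails the rule, so Rejected.
(19, 11): 19 > 11, 19+11 = 30 — fits, so Accepted.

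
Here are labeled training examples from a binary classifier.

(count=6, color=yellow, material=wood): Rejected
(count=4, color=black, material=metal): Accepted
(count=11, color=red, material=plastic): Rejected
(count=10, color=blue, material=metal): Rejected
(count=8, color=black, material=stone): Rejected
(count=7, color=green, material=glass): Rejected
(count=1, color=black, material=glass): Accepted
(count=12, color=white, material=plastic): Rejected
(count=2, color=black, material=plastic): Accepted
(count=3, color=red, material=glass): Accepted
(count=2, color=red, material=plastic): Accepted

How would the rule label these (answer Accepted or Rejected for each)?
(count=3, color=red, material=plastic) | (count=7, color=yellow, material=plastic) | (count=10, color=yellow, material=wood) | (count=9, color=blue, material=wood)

Accepted, Rejected, Rejected, Rejected

One predicate separates the groups cleanly: count ≤ 4.
(count=3, color=red, material=plastic) — count = 3, hence Accepted. (count=7, color=yellow, material=plastic) — count = 7, hence Rejected. (count=10, color=yellow, material=wood) — count = 10, hence Rejected. (count=9, color=blue, material=wood) — count = 9, hence Rejected.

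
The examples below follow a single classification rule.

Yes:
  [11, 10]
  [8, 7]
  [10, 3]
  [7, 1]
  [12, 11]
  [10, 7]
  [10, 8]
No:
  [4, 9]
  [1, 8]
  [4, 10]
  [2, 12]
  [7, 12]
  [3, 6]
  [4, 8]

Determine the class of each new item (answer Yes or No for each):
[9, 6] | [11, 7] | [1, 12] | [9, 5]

Yes, Yes, No, Yes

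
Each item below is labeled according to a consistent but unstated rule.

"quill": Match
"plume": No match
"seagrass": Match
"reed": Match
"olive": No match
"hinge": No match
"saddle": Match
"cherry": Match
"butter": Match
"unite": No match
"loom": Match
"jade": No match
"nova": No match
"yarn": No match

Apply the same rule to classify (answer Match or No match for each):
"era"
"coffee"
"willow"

'Match' ⟺ has a double letter.
"era" → no doubled letter → No match. "coffee" → 'ff' doubled → Match. "willow" → 'll' doubled → Match.

No match, Match, Match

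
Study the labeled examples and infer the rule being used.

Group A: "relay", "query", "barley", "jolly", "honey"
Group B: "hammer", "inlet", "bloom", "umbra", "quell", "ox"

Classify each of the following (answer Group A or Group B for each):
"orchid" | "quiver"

All 'Group A' examples share one property — contains 'y' — and every 'Group B' example lacks it.

Group B, Group B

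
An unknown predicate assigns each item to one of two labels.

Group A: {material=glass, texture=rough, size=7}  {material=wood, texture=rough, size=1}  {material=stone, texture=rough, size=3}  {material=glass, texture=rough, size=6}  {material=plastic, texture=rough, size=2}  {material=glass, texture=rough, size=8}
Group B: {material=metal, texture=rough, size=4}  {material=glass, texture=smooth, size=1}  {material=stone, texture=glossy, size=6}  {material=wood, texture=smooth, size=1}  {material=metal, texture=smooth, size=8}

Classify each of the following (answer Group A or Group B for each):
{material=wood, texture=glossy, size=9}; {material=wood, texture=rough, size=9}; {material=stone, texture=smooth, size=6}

Rule: texture is rough AND size ≠ 4. This holds for each 'Group A' example and fails for each 'Group B' one.
{material=wood, texture=glossy, size=9}: texture is glossy, size = 9 — does not fit, so Group B.
{material=wood, texture=rough, size=9}: texture is rough, size = 9 — satisfies this, so Group A.
{material=stone, texture=smooth, size=6}: texture is smooth, size = 6 — does not fit, so Group B.

Group B, Group A, Group B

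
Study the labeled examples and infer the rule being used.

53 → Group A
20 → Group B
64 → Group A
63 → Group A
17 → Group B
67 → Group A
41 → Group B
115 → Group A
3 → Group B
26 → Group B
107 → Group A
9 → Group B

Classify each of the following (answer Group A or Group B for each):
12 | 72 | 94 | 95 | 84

A rule that fits every label: at least 53 — true of each 'Group A' example, false of each 'Group B' one.
12: 12 < 53 — fails this test, so Group B. 72: 72 ≥ 53 — fits, so Group A. 94: 94 ≥ 53 — fits, so Group A. 95: 95 ≥ 53 — fits, so Group A. 84: 84 ≥ 53 — fits, so Group A.

Group B, Group A, Group A, Group A, Group A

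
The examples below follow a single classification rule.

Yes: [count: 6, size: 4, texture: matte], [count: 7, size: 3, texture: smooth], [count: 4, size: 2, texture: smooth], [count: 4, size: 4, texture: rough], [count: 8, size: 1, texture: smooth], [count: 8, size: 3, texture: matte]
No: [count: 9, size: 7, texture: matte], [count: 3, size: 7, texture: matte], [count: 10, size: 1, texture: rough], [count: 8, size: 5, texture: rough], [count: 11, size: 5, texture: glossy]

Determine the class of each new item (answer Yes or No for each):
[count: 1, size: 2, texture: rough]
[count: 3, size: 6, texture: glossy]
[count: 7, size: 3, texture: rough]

The pattern is that an item is 'Yes' exactly when: size ≤ 4 AND count ≤ 8.
[count: 1, size: 2, texture: rough]: Yes (size = 2, count = 1). [count: 3, size: 6, texture: glossy]: No (size = 6, count = 3). [count: 7, size: 3, texture: rough]: Yes (size = 3, count = 7).

Yes, No, Yes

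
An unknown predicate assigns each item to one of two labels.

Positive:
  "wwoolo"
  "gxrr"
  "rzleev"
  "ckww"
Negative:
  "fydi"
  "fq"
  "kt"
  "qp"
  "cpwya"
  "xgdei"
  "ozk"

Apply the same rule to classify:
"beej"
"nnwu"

Positive, Positive

The rule appears to be: has a double letter.
"beej": 'ee' doubled — qualifies, so Positive.
"nnwu": 'nn' doubled — qualifies, so Positive.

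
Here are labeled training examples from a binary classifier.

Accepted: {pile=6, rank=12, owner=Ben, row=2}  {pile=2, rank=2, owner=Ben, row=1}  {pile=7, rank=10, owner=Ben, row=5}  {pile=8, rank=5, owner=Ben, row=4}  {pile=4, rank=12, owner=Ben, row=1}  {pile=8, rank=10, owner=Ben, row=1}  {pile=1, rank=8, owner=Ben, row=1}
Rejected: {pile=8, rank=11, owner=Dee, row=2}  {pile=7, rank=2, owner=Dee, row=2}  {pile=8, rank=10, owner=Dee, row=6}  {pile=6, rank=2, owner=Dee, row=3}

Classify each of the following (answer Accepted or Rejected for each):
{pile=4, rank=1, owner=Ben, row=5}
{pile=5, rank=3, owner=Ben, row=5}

Accepted, Accepted

All 'Accepted' examples share one property — owner is Ben — and every 'Rejected' example lacks it.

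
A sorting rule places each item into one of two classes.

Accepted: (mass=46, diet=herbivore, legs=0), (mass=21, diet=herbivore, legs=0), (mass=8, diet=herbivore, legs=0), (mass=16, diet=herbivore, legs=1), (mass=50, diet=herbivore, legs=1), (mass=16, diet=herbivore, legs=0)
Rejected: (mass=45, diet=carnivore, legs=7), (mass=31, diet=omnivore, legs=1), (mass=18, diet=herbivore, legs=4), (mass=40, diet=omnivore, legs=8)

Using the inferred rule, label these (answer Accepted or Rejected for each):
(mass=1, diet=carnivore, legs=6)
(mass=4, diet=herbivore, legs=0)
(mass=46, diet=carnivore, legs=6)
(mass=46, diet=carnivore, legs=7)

The distinguishing property — diet is herbivore AND legs ≤ 1 — holds for all the 'Accepted' cases and none of the 'Rejected' cases.
(mass=1, diet=carnivore, legs=6) — diet is carnivore, legs = 6, hence Rejected. (mass=4, diet=herbivore, legs=0) — diet is herbivore, legs = 0, hence Accepted. (mass=46, diet=carnivore, legs=6) — diet is carnivore, legs = 6, hence Rejected. (mass=46, diet=carnivore, legs=7) — diet is carnivore, legs = 7, hence Rejected.

Rejected, Accepted, Rejected, Rejected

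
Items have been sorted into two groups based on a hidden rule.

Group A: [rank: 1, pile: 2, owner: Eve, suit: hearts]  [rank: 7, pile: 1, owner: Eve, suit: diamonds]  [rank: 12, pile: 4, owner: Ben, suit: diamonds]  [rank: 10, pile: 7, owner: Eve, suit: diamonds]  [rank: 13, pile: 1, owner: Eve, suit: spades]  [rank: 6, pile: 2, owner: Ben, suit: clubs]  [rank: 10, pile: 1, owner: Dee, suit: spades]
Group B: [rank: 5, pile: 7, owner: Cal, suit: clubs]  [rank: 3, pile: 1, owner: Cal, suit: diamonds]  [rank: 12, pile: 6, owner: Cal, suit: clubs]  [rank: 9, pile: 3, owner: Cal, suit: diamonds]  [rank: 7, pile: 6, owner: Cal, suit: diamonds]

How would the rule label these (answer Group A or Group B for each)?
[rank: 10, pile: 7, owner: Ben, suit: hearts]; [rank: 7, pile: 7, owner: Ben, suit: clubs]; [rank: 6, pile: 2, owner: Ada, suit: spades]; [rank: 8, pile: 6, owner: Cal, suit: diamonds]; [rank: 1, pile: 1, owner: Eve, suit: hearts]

Group A, Group A, Group A, Group B, Group A

The classifier is using: owner is not Cal.
[rank: 10, pile: 7, owner: Ben, suit: hearts] → owner is Ben → Group A.
[rank: 7, pile: 7, owner: Ben, suit: clubs] → owner is Ben → Group A.
[rank: 6, pile: 2, owner: Ada, suit: spades] → owner is Ada → Group A.
[rank: 8, pile: 6, owner: Cal, suit: diamonds] → owner is Cal → Group B.
[rank: 1, pile: 1, owner: Eve, suit: hearts] → owner is Eve → Group A.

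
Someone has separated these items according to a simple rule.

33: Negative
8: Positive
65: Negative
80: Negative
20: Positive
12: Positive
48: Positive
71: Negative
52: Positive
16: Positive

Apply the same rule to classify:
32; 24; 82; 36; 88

Positive, Positive, Negative, Positive, Negative

The pattern is that an item is 'Positive' exactly when: even AND at most 52.
32: 32 is even, 32 ≤ 52, fits → Positive. 24: 24 is even, 24 ≤ 52, fits → Positive. 82: 82 is even, 82 > 52, fails this test → Negative. 36: 36 is even, 36 ≤ 52, fits → Positive. 88: 88 is even, 88 > 52, fails this test → Negative.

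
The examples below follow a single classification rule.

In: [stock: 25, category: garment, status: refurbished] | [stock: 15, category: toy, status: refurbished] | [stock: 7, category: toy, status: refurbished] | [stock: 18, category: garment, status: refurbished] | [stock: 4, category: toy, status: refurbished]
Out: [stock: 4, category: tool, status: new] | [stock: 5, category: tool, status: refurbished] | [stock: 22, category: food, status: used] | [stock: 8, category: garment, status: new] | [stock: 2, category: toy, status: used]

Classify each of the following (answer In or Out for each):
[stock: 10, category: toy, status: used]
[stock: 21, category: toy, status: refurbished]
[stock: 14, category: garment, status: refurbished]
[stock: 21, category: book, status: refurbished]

Every 'In' example satisfies: status is refurbished AND stock ≠ 5. None of the 'Out' examples do.
[stock: 10, category: toy, status: used]: Out (status is used, stock = 10).
[stock: 21, category: toy, status: refurbished]: In (status is refurbished, stock = 21).
[stock: 14, category: garment, status: refurbished]: In (status is refurbished, stock = 14).
[stock: 21, category: book, status: refurbished]: In (status is refurbished, stock = 21).

Out, In, In, In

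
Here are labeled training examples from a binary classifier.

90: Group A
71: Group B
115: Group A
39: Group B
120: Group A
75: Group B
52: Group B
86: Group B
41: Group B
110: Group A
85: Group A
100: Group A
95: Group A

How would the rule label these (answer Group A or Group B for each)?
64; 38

Group B, Group B

One predicate separates the groups cleanly: multiple of 5 AND at least 85.
64: 64 = 5·12 + 4, 64 < 85, fails the rule → Group B. 38: 38 = 5·7 + 3, 38 < 85, fails the rule → Group B.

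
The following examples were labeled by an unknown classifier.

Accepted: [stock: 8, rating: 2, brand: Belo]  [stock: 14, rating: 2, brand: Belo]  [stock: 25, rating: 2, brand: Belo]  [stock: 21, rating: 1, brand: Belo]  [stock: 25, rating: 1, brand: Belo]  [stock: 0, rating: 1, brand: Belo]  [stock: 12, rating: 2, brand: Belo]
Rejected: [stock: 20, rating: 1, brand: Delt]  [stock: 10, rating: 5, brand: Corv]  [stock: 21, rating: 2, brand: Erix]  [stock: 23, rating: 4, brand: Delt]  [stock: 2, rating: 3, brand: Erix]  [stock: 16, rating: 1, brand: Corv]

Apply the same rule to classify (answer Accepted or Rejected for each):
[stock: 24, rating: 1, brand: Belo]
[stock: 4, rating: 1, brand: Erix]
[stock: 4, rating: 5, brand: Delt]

Accepted, Rejected, Rejected

Looking at the examples, the only property every 'Accepted' case has and every 'Rejected' case lacks is: brand is Belo.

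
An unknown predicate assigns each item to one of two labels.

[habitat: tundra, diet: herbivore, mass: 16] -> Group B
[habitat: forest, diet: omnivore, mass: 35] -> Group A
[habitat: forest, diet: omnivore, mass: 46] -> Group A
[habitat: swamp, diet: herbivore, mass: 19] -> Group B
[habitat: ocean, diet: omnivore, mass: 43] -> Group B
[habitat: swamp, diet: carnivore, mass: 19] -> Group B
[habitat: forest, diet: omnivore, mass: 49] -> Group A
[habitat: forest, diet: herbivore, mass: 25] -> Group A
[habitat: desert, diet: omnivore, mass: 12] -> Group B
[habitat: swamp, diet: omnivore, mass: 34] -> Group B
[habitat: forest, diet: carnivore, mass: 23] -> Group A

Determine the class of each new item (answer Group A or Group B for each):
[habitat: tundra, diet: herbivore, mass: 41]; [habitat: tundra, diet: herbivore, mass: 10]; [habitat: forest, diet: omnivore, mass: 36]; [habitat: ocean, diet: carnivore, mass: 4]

The common property of the 'Group A' items is: habitat is forest. No 'Group B' item has it.
[habitat: tundra, diet: herbivore, mass: 41] → habitat is tundra → Group B. [habitat: tundra, diet: herbivore, mass: 10] → habitat is tundra → Group B. [habitat: forest, diet: omnivore, mass: 36] → habitat is forest → Group A. [habitat: ocean, diet: carnivore, mass: 4] → habitat is ocean → Group B.

Group B, Group B, Group A, Group B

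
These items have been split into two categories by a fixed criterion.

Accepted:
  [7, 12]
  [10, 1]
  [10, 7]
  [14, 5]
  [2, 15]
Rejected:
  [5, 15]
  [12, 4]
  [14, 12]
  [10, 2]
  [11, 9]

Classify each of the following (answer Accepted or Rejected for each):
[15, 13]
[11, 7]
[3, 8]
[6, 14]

'Accepted' ⟺ sum is odd.

Rejected, Rejected, Accepted, Rejected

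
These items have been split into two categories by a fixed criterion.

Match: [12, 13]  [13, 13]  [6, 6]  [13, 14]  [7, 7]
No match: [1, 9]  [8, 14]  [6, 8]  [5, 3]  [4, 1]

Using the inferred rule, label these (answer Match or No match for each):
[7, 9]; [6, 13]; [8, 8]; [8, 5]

No match, No match, Match, No match

The rule appears to be: |first − second| ≤ 1.
[7, 9]: |7−9| = 2, does not satisfy this → No match.
[6, 13]: |6−13| = 7, does not satisfy this → No match.
[8, 8]: |8−8| = 0, satisfies this → Match.
[8, 5]: |8−5| = 3, does not satisfy this → No match.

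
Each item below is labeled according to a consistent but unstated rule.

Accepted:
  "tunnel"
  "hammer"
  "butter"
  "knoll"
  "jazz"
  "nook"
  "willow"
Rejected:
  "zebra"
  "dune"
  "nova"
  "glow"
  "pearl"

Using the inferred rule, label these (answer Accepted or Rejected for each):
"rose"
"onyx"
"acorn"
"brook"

Rule: has a double letter. This holds for each 'Accepted' example and fails for each 'Rejected' one.

Rejected, Rejected, Rejected, Accepted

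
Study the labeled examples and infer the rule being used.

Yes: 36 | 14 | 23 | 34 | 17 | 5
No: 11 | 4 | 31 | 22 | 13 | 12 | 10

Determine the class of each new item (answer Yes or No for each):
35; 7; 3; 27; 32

One predicate separates the groups cleanly: digit sum ≥ 5.
35: digit sum 3+5 = 8 — satisfies this, so Yes. 7: digit sum 7 — satisfies this, so Yes. 3: digit sum 3 — does not fit, so No. 27: digit sum 2+7 = 9 — satisfies this, so Yes. 32: digit sum 3+2 = 5 — satisfies this, so Yes.

Yes, Yes, No, Yes, Yes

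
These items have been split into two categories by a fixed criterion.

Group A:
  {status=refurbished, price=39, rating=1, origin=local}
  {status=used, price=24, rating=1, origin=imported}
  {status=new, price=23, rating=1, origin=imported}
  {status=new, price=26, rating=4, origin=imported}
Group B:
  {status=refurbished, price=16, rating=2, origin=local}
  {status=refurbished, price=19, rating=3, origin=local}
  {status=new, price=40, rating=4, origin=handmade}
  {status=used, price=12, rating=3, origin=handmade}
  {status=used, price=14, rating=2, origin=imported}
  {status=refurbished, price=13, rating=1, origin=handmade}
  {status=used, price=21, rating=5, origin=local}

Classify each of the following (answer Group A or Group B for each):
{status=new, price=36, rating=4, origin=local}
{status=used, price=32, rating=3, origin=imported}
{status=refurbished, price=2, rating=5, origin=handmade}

'Group A' ⟺ price ≥ 23 AND price ≤ 39.
{status=new, price=36, rating=4, origin=local}: price = 36 — has this property, so Group A.
{status=used, price=32, rating=3, origin=imported}: price = 32 — has this property, so Group A.
{status=refurbished, price=2, rating=5, origin=handmade}: price = 2 — lacks this property, so Group B.

Group A, Group A, Group B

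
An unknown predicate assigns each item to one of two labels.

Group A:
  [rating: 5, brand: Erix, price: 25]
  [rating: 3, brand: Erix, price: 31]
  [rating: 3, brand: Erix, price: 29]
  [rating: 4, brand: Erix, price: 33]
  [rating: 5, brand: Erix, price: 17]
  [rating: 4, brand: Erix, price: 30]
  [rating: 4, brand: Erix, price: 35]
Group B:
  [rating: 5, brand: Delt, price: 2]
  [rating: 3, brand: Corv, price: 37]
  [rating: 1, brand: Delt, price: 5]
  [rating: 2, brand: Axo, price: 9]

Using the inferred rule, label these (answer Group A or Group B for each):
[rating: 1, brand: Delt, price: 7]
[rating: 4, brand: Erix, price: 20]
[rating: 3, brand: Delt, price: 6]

The distinguishing property — brand is Erix — holds for all the 'Group A' cases and none of the 'Group B' cases.
Group B: [rating: 1, brand: Delt, price: 7], since brand is Delt. Group A: [rating: 4, brand: Erix, price: 20], since brand is Erix. Group B: [rating: 3, brand: Delt, price: 6], since brand is Delt.

Group B, Group A, Group B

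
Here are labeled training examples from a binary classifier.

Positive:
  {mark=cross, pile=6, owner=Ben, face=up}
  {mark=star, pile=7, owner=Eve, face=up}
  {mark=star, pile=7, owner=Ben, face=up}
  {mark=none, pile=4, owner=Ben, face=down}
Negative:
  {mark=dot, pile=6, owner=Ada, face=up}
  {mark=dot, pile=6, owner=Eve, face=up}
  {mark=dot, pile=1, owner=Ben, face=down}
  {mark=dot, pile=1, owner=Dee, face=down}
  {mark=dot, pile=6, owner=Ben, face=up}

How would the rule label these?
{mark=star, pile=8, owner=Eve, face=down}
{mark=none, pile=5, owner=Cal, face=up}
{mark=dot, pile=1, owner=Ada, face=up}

Positive, Positive, Negative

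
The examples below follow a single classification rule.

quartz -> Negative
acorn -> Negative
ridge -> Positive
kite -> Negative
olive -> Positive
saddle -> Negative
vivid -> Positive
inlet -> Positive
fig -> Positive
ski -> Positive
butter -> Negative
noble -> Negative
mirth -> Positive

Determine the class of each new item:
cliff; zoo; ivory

Positive, Negative, Positive

The pattern is that an item is 'Positive' exactly when: odd length AND contains 'i'.
cliff → length 5, has 'i' → Positive.
zoo → length 3, no 'i' → Negative.
ivory → length 5, has 'i' → Positive.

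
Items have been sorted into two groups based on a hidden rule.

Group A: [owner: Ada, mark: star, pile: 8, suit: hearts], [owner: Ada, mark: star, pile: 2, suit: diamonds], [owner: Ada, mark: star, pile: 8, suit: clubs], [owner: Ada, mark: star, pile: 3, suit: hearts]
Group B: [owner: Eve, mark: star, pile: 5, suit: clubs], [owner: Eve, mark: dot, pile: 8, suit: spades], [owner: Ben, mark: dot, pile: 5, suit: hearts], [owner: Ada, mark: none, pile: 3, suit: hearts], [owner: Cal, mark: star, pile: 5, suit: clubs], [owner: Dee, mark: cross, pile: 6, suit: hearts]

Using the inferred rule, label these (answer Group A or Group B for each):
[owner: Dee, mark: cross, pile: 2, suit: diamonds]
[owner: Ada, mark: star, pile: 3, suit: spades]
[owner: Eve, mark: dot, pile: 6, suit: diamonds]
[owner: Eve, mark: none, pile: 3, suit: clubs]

The rule appears to be: owner is Ada AND mark is star.
[owner: Dee, mark: cross, pile: 2, suit: diamonds]: owner is Dee, mark is cross, lacks this property → Group B.
[owner: Ada, mark: star, pile: 3, suit: spades]: owner is Ada, mark is star, has this property → Group A.
[owner: Eve, mark: dot, pile: 6, suit: diamonds]: owner is Eve, mark is dot, lacks this property → Group B.
[owner: Eve, mark: none, pile: 3, suit: clubs]: owner is Eve, mark is none, lacks this property → Group B.

Group B, Group A, Group B, Group B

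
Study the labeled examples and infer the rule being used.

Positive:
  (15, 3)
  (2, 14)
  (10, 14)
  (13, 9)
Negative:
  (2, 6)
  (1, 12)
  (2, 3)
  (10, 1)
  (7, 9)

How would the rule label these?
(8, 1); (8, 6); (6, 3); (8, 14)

Every 'Positive' example satisfies: max ≥ 13. None of the 'Negative' examples do.
Negative: (8, 1), since max 8. Negative: (8, 6), since max 8. Negative: (6, 3), since max 6. Positive: (8, 14), since max 14.

Negative, Negative, Negative, Positive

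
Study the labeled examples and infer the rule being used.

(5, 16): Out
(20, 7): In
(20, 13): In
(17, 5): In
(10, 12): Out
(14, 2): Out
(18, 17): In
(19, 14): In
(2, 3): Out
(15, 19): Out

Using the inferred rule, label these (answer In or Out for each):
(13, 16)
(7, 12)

Out, Out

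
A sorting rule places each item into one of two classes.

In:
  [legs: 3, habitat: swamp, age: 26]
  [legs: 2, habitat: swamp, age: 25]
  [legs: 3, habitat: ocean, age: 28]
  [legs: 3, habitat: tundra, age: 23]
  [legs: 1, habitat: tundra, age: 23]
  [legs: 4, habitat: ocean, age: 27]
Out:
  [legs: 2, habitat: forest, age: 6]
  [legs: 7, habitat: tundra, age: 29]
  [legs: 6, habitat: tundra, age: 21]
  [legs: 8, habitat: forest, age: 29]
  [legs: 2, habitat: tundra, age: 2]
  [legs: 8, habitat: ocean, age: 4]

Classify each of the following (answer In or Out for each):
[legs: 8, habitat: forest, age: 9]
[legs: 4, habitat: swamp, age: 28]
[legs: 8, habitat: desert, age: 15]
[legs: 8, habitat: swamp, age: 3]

Out, In, Out, Out

The pattern is that an item is 'In' exactly when: age ≥ 21 AND legs ≤ 4.
[legs: 8, habitat: forest, age: 9]: Out (age = 9, legs = 8). [legs: 4, habitat: swamp, age: 28]: In (age = 28, legs = 4). [legs: 8, habitat: desert, age: 15]: Out (age = 15, legs = 8). [legs: 8, habitat: swamp, age: 3]: Out (age = 3, legs = 8).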